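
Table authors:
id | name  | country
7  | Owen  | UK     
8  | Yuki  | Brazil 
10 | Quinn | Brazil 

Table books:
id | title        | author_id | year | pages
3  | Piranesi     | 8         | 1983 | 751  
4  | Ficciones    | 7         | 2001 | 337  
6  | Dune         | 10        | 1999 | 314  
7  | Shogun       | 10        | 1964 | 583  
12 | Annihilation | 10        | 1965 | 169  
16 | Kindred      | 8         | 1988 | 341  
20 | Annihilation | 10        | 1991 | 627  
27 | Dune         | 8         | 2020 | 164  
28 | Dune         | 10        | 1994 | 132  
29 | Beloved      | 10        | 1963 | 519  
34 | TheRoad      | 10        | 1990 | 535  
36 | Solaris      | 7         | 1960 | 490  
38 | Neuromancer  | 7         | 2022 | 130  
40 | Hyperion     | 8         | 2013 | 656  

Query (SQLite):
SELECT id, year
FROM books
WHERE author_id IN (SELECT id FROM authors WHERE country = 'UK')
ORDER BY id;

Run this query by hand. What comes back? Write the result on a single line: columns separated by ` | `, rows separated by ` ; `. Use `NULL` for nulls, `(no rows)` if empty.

4 | 2001 ; 36 | 1960 ; 38 | 2022

Inner query: authors.id where country = 'UK'.
Outer: keep books rows whose author_id is in that set.
Inner query → {7}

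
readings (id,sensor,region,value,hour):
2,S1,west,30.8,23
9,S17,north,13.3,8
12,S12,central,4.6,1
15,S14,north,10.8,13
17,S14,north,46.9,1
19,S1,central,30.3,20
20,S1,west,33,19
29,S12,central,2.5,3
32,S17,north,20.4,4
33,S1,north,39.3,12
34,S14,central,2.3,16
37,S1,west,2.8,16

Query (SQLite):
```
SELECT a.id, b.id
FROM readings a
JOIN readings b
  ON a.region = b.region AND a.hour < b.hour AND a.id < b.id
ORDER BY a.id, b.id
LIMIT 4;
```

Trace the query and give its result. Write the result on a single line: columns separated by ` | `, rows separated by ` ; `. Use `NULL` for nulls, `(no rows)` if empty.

9 | 15 ; 9 | 33 ; 12 | 19 ; 12 | 29

Pairs (a,b) with same region, a.hour < b.hour, a.id < b.id.
region groups: central:{12,19,29,34} north:{9,15,17,32,33} west:{2,20,37}
Ordered by (a.id, b.id); first 4.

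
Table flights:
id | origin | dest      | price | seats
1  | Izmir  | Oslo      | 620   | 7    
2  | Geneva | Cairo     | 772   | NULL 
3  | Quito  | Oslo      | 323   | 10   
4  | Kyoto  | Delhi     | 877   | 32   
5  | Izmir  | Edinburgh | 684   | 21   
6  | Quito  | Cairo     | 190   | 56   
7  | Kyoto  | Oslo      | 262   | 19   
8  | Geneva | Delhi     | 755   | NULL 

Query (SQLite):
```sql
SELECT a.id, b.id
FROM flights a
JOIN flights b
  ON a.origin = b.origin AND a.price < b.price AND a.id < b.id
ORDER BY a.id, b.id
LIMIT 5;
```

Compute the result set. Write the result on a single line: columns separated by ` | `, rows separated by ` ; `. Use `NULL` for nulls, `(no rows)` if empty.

1 | 5

Pairs (a,b) with same origin, a.price < b.price, a.id < b.id.
origin groups: Geneva:{2,8} Izmir:{1,5} Kyoto:{4,7} Quito:{3,6}
Ordered by (a.id, b.id); first 5.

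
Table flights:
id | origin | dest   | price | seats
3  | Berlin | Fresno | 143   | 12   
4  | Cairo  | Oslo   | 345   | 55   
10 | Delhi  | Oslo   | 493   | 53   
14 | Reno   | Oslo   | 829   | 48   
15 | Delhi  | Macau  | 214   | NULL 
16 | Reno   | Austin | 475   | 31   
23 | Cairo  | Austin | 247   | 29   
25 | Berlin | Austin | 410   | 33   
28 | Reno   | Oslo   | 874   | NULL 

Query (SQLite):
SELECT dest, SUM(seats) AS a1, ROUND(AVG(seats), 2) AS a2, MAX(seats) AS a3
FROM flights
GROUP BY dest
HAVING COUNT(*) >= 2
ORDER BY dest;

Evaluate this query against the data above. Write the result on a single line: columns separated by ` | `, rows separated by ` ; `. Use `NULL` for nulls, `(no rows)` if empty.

Austin | 93 | 31 | 33 ; Oslo | 156 | 52 | 55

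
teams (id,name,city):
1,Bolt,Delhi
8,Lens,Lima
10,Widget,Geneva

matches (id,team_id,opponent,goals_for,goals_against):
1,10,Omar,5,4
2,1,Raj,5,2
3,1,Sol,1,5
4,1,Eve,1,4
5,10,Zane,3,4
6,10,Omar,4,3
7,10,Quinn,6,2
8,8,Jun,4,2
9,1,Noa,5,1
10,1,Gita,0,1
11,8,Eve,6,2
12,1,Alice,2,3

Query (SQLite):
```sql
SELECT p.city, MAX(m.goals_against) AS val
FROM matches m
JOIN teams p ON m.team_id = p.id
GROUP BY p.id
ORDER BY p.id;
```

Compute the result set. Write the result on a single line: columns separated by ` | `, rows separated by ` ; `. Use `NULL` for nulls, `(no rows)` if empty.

Join each matches row to its teams via team_id.
Group joined rows by teams.id; compute MAX(m.goals_against) per group.
  1: ids {2, 3, 4, 9, 10, 12} → MAX(m.goals_against)=5
  8: ids {8, 11} → MAX(m.goals_against)=2
  10: ids {1, 5, 6, 7} → MAX(m.goals_against)=4

Delhi | 5 ; Lima | 2 ; Geneva | 4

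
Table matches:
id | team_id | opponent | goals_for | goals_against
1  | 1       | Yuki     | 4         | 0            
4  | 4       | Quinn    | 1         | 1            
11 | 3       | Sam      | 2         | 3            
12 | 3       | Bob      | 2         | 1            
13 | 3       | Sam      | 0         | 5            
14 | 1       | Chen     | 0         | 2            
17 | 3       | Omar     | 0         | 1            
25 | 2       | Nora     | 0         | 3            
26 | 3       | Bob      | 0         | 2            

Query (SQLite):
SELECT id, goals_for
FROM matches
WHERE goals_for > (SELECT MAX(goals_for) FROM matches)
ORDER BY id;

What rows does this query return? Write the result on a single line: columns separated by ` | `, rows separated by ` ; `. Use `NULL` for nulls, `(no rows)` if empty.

Scalar subquery: MAX(goals_for) over all matches rows = 4.
Keep rows where goals_for > that value.

(no rows)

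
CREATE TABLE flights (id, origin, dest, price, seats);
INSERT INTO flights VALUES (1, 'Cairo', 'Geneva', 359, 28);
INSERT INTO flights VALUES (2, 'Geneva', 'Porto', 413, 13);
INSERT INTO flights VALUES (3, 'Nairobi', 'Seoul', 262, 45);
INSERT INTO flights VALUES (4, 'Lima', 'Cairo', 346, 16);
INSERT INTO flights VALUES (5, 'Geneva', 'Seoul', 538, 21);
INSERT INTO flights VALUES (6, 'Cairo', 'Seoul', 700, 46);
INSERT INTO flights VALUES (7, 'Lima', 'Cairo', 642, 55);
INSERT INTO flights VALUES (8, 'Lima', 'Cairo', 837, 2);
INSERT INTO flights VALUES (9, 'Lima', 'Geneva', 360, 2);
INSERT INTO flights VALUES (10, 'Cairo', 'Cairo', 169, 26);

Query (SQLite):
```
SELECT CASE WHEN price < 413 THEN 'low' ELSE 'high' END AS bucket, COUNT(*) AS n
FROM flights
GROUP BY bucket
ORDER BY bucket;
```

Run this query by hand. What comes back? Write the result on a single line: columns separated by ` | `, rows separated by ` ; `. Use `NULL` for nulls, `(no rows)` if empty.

high | 5 ; low | 5

Bucket rows by price < 413 → 'low' else 'high'; count each bucket.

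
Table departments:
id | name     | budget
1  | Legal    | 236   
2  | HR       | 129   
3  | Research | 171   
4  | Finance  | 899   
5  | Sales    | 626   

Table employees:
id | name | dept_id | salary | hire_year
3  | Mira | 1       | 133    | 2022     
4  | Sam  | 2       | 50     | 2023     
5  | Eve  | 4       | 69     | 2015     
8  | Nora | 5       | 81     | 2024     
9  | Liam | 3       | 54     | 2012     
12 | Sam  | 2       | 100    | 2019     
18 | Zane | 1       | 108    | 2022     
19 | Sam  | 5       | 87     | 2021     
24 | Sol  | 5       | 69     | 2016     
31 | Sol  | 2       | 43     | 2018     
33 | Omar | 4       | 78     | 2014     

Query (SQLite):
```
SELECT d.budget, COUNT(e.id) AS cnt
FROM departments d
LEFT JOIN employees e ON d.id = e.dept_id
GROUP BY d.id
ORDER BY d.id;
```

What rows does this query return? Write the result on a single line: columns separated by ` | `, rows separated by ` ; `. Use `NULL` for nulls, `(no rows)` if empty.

236 | 2 ; 129 | 3 ; 171 | 1 ; 899 | 2 ; 626 | 3

LEFT JOIN keeps every departments row; unmatched ones get NULL for employees columns.
Group by departments.id and compute COUNT(e.id). COUNT(col) of an all-NULL group is 0.
  1: ids {3, 18} → COUNT(e.id)=2
  2: ids {4, 12, 31} → COUNT(e.id)=3
  3: ids {9} → COUNT(e.id)=1
  4: ids {5, 33} → COUNT(e.id)=2
  5: ids {8, 19, 24} → COUNT(e.id)=3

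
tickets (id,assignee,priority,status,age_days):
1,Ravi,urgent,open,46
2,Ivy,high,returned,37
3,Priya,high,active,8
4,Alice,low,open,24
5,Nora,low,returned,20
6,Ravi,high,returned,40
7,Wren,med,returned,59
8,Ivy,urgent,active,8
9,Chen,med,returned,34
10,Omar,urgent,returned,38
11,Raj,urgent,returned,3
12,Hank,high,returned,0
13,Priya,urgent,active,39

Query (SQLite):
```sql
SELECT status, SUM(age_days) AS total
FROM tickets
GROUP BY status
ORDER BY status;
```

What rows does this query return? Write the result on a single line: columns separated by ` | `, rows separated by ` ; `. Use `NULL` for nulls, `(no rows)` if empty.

active | 55 ; open | 70 ; returned | 231

Partition tickets by status; compute SUM(age_days) within each group.
  active: ids {3, 8, 13} → SUM(age_days)=55
  open: ids {1, 4} → SUM(age_days)=70
  returned: ids {2, 5, 6, 7, 9, 10, 11, 12} → SUM(age_days)=231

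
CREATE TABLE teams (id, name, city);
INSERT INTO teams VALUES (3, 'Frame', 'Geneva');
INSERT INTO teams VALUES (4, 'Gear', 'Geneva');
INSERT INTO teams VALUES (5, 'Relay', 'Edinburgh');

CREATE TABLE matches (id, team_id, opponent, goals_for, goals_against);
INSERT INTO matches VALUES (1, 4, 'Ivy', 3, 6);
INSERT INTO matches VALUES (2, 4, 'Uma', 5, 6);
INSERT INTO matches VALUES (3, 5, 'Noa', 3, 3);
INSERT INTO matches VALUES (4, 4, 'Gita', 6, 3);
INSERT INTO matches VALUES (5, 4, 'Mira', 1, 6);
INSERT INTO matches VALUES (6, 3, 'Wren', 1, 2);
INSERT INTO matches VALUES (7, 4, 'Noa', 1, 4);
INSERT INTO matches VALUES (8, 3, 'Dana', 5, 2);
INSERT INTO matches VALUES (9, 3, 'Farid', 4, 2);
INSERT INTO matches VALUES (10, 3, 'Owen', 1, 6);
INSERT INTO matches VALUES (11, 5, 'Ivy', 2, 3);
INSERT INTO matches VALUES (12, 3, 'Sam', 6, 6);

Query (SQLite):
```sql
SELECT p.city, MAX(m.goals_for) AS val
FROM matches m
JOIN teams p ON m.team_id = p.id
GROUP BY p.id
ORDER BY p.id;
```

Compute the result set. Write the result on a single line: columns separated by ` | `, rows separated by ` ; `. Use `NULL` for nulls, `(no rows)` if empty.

Join each matches row to its teams via team_id.
Group joined rows by teams.id; compute MAX(m.goals_for) per group.
  3: ids {6, 8, 9, 10, 12} → MAX(m.goals_for)=6
  4: ids {1, 2, 4, 5, 7} → MAX(m.goals_for)=6
  5: ids {3, 11} → MAX(m.goals_for)=3

Geneva | 6 ; Geneva | 6 ; Edinburgh | 3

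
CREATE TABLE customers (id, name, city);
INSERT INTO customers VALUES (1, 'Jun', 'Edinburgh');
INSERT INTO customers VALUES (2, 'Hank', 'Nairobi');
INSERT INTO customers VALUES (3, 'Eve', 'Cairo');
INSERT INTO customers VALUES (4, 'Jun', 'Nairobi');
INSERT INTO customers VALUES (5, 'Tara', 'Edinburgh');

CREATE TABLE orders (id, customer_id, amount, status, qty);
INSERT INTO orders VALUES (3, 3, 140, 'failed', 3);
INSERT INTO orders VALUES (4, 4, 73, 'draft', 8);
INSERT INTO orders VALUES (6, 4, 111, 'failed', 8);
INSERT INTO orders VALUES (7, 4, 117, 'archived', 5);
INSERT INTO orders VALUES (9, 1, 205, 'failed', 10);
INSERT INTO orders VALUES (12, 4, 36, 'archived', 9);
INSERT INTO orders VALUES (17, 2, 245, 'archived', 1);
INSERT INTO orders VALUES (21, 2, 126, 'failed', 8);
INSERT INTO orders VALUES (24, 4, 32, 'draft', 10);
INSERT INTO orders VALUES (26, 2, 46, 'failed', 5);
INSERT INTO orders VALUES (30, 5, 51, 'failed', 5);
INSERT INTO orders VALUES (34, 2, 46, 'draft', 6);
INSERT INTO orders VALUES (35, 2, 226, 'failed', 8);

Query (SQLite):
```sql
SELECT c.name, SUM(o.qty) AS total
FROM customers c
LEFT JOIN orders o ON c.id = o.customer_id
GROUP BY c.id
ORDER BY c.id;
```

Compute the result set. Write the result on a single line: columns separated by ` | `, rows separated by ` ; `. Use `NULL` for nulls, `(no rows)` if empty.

Jun | 10 ; Hank | 28 ; Eve | 3 ; Jun | 40 ; Tara | 5

LEFT JOIN keeps every customers row; unmatched ones get NULL for orders columns.
Group by customers.id and compute SUM(o.qty). SUM over an all-NULL group is NULL.
  1: ids {9} → SUM(o.qty)=10
  2: ids {17, 21, 26, 34, 35} → SUM(o.qty)=28
  3: ids {3} → SUM(o.qty)=3
  4: ids {4, 6, 7, 12, 24} → SUM(o.qty)=40
  5: ids {30} → SUM(o.qty)=5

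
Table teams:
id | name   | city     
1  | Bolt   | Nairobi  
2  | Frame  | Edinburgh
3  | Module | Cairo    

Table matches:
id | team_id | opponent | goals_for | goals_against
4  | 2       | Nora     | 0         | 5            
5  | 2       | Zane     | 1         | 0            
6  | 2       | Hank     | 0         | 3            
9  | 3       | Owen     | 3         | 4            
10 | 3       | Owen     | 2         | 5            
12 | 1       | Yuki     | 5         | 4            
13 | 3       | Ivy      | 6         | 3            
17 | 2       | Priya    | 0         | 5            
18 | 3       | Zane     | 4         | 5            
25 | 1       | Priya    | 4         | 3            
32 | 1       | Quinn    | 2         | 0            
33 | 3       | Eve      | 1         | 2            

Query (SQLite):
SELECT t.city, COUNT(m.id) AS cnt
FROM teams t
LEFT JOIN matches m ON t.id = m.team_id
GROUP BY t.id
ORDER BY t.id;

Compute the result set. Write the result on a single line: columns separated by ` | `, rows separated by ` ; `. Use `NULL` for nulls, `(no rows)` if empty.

Nairobi | 3 ; Edinburgh | 4 ; Cairo | 5

LEFT JOIN keeps every teams row; unmatched ones get NULL for matches columns.
Group by teams.id and compute COUNT(m.id). COUNT(col) of an all-NULL group is 0.
  1: ids {12, 25, 32} → COUNT(m.id)=3
  2: ids {4, 5, 6, 17} → COUNT(m.id)=4
  3: ids {9, 10, 13, 18, 33} → COUNT(m.id)=5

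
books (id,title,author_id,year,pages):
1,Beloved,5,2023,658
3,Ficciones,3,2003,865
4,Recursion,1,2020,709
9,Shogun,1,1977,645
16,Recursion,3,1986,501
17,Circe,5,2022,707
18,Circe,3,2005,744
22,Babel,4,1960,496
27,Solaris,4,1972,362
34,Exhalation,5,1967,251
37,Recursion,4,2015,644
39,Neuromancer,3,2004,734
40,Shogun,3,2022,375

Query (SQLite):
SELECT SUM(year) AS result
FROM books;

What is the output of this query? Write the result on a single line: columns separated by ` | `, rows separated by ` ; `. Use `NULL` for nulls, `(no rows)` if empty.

All year values: [2023, 2003, 2020, 1977, 1986, 2022, 2005, 1960, 1972, 1967, 2015, 2004, 2022].
SUM of non-NULL values = 25976.

25976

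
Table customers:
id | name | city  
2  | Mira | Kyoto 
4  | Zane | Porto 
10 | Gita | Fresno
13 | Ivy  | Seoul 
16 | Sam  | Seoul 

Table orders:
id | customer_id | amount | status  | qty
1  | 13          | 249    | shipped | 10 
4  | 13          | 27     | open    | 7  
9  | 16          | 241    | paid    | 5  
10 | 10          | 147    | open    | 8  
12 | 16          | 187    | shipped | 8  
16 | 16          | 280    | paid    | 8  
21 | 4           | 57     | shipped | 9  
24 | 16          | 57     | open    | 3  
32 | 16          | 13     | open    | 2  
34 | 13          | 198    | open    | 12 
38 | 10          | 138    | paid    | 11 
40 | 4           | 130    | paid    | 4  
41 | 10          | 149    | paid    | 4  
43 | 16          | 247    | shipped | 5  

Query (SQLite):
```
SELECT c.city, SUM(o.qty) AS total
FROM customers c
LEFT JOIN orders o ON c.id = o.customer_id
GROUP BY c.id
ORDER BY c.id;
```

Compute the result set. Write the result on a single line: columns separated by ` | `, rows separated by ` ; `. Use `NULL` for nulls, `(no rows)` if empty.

Kyoto | NULL ; Porto | 13 ; Fresno | 23 ; Seoul | 29 ; Seoul | 31

LEFT JOIN keeps every customers row; unmatched ones get NULL for orders columns.
Group by customers.id and compute SUM(o.qty). SUM over an all-NULL group is NULL.
  2: ids {—} → SUM(o.qty)=NULL
  4: ids {21, 40} → SUM(o.qty)=13
  10: ids {10, 38, 41} → SUM(o.qty)=23
  13: ids {1, 4, 34} → SUM(o.qty)=29
  16: ids {9, 12, 16, 24, 32, 43} → SUM(o.qty)=31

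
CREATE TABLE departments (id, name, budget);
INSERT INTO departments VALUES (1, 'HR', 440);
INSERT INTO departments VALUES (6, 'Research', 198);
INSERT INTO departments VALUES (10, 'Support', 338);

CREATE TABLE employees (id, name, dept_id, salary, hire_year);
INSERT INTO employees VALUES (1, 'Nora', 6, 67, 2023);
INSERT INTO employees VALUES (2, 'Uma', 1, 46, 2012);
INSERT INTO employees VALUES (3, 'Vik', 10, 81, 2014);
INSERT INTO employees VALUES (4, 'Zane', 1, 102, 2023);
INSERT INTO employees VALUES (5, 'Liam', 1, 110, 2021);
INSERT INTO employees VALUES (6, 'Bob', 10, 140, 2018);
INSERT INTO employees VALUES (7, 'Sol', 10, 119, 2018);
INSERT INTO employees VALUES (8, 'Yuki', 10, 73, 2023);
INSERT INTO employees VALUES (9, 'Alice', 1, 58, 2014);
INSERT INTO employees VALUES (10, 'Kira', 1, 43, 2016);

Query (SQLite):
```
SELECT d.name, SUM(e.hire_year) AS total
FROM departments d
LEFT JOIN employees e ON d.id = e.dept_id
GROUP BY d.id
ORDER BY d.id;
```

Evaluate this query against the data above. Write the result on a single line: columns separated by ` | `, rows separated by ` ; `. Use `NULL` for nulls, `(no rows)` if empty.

HR | 10086 ; Research | 2023 ; Support | 8073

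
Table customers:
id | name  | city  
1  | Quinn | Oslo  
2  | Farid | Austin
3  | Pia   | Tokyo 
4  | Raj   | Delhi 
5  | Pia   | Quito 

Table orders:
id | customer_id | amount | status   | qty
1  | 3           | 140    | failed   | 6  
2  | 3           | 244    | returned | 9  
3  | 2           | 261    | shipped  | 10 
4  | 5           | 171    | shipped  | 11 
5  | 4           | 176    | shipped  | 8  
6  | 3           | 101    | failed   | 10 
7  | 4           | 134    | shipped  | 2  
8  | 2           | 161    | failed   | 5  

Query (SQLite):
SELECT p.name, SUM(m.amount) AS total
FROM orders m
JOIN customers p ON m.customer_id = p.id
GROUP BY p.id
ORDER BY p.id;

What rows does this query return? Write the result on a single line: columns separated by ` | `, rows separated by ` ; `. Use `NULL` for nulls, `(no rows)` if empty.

Join each orders row to its customers via customer_id.
Group joined rows by customers.id; compute SUM(m.amount) per group.
  2: ids {3, 8} → SUM(m.amount)=422
  3: ids {1, 2, 6} → SUM(m.amount)=485
  4: ids {5, 7} → SUM(m.amount)=310
  5: ids {4} → SUM(m.amount)=171

Farid | 422 ; Pia | 485 ; Raj | 310 ; Pia | 171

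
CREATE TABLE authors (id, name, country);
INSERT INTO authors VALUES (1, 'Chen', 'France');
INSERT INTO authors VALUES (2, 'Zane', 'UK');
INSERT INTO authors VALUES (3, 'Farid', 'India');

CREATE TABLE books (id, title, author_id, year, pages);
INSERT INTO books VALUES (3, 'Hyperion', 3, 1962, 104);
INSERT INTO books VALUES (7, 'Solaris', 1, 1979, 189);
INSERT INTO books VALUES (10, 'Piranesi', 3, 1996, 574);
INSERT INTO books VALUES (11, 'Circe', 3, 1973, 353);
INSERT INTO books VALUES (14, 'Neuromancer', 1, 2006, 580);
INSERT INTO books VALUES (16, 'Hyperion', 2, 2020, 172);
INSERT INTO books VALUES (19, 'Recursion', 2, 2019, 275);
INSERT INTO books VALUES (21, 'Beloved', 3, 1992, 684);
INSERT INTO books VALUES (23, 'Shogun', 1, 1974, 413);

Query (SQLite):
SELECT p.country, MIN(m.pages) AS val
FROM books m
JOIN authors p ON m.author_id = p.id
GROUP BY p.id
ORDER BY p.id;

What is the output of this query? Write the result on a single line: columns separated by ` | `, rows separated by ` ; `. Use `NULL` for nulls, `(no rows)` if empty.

Join each books row to its authors via author_id.
Group joined rows by authors.id; compute MIN(m.pages) per group.
  1: ids {7, 14, 23} → MIN(m.pages)=189
  2: ids {16, 19} → MIN(m.pages)=172
  3: ids {3, 10, 11, 21} → MIN(m.pages)=104

France | 189 ; UK | 172 ; India | 104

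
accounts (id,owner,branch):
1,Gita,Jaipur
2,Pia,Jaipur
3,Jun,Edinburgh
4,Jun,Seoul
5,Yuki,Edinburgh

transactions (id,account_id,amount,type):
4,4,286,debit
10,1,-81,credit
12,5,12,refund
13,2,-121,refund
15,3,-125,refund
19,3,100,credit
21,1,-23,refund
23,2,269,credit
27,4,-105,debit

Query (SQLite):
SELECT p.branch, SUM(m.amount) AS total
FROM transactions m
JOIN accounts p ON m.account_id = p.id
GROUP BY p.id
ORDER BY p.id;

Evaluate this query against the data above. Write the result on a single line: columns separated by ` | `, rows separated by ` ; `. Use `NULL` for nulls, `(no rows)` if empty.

Jaipur | -104 ; Jaipur | 148 ; Edinburgh | -25 ; Seoul | 181 ; Edinburgh | 12

Join each transactions row to its accounts via account_id.
Group joined rows by accounts.id; compute SUM(m.amount) per group.
  1: ids {10, 21} → SUM(m.amount)=-104
  2: ids {13, 23} → SUM(m.amount)=148
  3: ids {15, 19} → SUM(m.amount)=-25
  4: ids {4, 27} → SUM(m.amount)=181
  5: ids {12} → SUM(m.amount)=12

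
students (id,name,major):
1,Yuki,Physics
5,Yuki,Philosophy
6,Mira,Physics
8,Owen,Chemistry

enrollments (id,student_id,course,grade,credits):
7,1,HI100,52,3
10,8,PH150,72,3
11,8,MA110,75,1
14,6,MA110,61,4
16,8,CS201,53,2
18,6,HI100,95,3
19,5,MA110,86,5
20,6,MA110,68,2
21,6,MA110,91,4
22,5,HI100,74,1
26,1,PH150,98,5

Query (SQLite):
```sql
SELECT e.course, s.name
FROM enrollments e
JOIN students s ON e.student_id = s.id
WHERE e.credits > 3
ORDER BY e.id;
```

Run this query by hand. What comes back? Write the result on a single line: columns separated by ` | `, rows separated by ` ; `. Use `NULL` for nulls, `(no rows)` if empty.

Each enrollments row matches the students row where student_id = students.id.
Then keep rows with e.credits > 3.

MA110 | Mira ; MA110 | Yuki ; MA110 | Mira ; PH150 | Yuki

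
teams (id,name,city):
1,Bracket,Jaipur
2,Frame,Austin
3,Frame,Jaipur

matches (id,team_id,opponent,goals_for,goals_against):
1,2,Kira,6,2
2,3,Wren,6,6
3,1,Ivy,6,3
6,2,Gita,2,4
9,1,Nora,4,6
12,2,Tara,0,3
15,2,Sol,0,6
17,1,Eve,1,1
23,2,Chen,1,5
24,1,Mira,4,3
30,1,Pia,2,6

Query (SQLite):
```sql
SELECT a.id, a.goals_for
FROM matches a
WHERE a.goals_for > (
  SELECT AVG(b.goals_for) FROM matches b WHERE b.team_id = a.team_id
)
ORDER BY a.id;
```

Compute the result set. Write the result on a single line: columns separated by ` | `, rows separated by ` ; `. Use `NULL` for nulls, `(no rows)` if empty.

For each matches row a, compute AVG(goals_for) over rows sharing a.team_id.
Keep row a if a.goals_for > that per-group AVG.
  team_id=1: AVG(goals_for) = 3.4
  team_id=2: AVG(goals_for) = 1.8
  team_id=3: AVG(goals_for) = 6.0

1 | 6 ; 3 | 6 ; 6 | 2 ; 9 | 4 ; 24 | 4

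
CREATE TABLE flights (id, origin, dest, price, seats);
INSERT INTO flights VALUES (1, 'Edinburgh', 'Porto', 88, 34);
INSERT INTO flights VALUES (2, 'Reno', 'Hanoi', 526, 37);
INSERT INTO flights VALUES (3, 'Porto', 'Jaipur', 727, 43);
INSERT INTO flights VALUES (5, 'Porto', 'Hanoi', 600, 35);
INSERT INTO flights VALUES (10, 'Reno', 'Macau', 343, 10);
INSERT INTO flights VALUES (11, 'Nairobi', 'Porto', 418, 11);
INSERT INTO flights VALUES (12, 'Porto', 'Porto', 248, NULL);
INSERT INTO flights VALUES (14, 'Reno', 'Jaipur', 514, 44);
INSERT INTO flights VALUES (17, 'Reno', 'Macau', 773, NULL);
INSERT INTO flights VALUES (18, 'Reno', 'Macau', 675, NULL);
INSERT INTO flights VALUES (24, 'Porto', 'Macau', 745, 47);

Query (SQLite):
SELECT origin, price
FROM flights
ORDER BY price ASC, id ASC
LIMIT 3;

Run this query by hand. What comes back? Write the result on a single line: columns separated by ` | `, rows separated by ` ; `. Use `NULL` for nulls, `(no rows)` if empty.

Edinburgh | 88 ; Porto | 248 ; Reno | 343

Sort by price asc, tiebreak id asc: (88, id=1), (248, id=12), (343, id=10), (418, id=11), (514, id=14), (526, id=2) …. Take first 3.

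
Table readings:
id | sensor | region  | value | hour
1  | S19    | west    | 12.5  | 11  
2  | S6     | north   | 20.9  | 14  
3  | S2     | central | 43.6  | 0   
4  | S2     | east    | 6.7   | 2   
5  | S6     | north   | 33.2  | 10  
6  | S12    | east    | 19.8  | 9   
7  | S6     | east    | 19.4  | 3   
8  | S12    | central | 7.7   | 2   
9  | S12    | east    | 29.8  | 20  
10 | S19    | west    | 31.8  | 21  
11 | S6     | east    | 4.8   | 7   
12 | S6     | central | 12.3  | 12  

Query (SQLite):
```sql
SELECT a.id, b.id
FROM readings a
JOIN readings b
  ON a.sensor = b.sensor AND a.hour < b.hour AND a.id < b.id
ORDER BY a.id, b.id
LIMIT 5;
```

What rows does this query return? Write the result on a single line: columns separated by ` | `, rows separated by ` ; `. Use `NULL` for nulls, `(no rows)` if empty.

Pairs (a,b) with same sensor, a.hour < b.hour, a.id < b.id.
sensor groups: S12:{6,8,9} S19:{1,10} S2:{3,4} S6:{2,5,7,11,12}
Ordered by (a.id, b.id); first 5.

1 | 10 ; 3 | 4 ; 5 | 12 ; 6 | 9 ; 7 | 11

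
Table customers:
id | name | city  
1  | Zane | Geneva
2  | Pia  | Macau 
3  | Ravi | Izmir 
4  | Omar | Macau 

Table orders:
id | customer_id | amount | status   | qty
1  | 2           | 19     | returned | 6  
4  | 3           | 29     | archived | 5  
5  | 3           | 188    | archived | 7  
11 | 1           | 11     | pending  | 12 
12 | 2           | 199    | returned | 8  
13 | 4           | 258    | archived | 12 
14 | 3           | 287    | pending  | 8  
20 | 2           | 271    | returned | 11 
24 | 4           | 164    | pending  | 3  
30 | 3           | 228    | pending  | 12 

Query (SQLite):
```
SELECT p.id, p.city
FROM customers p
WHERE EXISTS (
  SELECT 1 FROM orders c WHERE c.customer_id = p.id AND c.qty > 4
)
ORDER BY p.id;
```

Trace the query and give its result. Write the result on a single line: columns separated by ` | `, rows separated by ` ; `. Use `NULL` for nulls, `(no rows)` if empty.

1 | Geneva ; 2 | Macau ; 3 | Izmir ; 4 | Macau

For each customers row, check whether any orders with matching customer_id has qty > 4.
Keep rows where that is true.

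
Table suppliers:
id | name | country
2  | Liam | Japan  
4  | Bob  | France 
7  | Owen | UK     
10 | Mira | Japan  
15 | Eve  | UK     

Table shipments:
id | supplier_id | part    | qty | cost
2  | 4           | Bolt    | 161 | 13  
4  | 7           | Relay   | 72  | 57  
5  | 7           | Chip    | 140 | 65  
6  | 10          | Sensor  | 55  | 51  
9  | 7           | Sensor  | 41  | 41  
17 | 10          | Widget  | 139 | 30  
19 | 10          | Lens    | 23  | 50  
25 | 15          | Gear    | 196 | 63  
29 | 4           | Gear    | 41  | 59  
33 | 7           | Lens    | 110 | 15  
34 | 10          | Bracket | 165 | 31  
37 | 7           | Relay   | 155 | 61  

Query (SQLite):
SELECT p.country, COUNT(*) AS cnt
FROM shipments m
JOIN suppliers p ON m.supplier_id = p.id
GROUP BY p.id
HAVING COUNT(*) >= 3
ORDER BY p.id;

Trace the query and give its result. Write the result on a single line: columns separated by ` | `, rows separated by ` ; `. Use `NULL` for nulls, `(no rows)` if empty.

Join each shipments row to its suppliers via supplier_id.
Group joined rows by suppliers.id; compute COUNT(*) per group.
HAVING: keep groups with count ≥ 3.
  4: ids {2, 29} → COUNT(*)=2
  7: ids {4, 5, 9, 33, 37} → COUNT(*)=5
  10: ids {6, 17, 19, 34} → COUNT(*)=4
  15: ids {25} → COUNT(*)=1

UK | 5 ; Japan | 4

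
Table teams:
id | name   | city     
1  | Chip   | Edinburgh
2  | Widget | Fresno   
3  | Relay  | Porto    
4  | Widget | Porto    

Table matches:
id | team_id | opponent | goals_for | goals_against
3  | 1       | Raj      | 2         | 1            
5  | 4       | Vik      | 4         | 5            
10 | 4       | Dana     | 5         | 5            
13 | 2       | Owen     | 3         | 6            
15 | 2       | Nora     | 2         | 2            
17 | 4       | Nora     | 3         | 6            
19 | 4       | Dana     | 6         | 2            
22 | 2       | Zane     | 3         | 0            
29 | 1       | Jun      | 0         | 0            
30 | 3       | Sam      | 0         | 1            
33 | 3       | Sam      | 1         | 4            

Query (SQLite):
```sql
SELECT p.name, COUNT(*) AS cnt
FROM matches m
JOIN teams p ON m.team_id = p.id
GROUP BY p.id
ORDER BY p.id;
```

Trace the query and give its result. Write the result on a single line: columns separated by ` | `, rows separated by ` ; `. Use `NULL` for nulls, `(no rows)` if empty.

Join each matches row to its teams via team_id.
Group joined rows by teams.id; compute COUNT(*) per group.
  1: ids {3, 29} → COUNT(*)=2
  2: ids {13, 15, 22} → COUNT(*)=3
  3: ids {30, 33} → COUNT(*)=2
  4: ids {5, 10, 17, 19} → COUNT(*)=4

Chip | 2 ; Widget | 3 ; Relay | 2 ; Widget | 4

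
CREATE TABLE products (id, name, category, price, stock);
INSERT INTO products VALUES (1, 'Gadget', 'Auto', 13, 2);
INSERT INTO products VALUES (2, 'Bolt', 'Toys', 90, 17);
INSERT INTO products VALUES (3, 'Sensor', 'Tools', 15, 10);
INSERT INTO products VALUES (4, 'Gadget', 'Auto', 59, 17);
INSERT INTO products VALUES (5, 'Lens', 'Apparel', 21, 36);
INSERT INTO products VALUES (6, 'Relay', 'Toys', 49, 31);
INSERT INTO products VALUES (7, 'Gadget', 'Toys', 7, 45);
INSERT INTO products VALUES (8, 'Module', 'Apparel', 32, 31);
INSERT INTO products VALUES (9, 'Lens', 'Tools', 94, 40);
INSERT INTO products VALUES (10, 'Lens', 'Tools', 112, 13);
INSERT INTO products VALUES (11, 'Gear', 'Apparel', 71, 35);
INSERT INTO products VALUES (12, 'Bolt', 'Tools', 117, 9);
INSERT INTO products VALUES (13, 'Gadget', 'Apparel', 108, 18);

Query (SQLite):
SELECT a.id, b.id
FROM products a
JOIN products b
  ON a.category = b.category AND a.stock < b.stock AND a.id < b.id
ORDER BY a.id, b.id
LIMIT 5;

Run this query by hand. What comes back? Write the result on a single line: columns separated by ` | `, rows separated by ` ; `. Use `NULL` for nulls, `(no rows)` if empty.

1 | 4 ; 2 | 6 ; 2 | 7 ; 3 | 9 ; 3 | 10

Pairs (a,b) with same category, a.stock < b.stock, a.id < b.id.
category groups: Apparel:{5,8,11,13} Auto:{1,4} Tools:{3,9,10,12} Toys:{2,6,7}
Ordered by (a.id, b.id); first 5.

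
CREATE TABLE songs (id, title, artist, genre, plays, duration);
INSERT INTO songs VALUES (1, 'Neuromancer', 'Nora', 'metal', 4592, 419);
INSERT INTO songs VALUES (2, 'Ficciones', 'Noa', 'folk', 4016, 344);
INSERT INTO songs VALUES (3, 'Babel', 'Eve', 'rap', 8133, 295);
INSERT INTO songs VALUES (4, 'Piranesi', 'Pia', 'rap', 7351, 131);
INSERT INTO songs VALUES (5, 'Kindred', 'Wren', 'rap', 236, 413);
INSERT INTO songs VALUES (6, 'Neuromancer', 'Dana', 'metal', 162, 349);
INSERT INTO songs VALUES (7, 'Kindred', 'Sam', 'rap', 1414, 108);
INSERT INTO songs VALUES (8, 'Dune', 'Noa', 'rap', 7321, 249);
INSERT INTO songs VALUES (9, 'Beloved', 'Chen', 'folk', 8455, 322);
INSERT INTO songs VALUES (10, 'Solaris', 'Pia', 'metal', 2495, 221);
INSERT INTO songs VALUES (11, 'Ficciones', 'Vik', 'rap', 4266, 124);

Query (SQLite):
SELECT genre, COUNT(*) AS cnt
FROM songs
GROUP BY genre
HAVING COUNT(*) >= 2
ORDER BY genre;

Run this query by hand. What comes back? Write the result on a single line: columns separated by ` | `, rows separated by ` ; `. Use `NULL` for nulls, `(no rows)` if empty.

folk | 2 ; metal | 3 ; rap | 6

Partition songs by genre; compute COUNT(*) within each group.
HAVING: keep groups with count ≥ 2.
  folk: ids {2, 9} → COUNT(*)=2
  metal: ids {1, 6, 10} → COUNT(*)=3
  rap: ids {3, 4, 5, 7, 8, 11} → COUNT(*)=6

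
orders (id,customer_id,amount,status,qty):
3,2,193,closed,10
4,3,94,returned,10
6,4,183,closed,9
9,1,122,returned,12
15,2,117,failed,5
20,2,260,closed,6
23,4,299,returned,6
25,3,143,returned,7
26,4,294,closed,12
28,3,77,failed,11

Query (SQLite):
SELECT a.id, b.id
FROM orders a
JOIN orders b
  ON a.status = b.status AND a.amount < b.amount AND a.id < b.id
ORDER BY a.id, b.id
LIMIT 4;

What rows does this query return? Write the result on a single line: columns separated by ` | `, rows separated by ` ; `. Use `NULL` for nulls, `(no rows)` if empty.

3 | 20 ; 3 | 26 ; 4 | 9 ; 4 | 23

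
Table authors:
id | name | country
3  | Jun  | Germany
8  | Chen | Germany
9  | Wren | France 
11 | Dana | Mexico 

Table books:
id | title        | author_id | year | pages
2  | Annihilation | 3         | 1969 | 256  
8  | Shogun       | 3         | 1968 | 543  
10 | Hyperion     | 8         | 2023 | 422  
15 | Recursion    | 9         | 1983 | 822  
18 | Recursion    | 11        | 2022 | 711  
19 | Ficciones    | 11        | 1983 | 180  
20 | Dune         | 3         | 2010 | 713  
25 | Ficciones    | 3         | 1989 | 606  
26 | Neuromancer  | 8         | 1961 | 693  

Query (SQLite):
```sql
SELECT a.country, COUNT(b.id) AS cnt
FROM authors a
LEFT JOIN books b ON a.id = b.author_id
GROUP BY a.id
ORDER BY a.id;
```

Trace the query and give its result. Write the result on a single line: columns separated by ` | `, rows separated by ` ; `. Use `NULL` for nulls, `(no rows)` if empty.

LEFT JOIN keeps every authors row; unmatched ones get NULL for books columns.
Group by authors.id and compute COUNT(b.id). COUNT(col) of an all-NULL group is 0.
  3: ids {2, 8, 20, 25} → COUNT(b.id)=4
  8: ids {10, 26} → COUNT(b.id)=2
  9: ids {15} → COUNT(b.id)=1
  11: ids {18, 19} → COUNT(b.id)=2

Germany | 4 ; Germany | 2 ; France | 1 ; Mexico | 2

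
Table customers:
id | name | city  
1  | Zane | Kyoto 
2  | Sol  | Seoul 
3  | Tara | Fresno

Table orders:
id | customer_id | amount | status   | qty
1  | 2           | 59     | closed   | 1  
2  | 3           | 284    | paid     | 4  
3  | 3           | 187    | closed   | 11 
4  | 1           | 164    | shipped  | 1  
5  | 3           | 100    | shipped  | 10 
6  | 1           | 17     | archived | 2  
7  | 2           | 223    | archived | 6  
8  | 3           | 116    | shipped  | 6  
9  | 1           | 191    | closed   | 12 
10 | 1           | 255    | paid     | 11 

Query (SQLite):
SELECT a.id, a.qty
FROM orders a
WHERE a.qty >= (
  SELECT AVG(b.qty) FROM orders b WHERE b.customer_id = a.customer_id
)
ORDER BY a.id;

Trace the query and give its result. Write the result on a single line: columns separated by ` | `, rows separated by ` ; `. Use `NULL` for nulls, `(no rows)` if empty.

3 | 11 ; 5 | 10 ; 7 | 6 ; 9 | 12 ; 10 | 11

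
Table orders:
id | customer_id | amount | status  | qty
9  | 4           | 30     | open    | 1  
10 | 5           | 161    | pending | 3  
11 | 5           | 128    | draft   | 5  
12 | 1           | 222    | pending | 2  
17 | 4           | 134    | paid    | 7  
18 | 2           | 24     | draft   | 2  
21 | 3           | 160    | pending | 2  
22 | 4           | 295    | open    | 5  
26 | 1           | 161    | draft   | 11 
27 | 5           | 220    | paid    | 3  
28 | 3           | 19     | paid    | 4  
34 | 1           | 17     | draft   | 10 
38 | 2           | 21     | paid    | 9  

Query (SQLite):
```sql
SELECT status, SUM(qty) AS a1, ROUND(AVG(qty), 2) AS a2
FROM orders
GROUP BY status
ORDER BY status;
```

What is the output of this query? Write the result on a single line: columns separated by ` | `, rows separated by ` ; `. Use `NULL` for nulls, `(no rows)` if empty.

draft | 28 | 7 ; open | 6 | 3 ; paid | 23 | 5.75 ; pending | 7 | 2.33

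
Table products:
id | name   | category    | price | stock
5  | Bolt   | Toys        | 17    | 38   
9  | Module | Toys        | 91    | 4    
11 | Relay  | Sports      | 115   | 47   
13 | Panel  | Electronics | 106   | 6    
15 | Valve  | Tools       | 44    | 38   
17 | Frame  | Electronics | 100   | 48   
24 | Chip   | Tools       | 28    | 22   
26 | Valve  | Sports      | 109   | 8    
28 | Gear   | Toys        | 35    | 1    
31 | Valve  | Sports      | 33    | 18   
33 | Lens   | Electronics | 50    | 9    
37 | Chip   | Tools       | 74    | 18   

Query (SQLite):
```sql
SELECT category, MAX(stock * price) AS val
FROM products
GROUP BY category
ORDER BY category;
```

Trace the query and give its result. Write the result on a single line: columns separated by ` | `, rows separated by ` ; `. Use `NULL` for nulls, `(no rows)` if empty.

Electronics | 4800 ; Sports | 5405 ; Tools | 1672 ; Toys | 646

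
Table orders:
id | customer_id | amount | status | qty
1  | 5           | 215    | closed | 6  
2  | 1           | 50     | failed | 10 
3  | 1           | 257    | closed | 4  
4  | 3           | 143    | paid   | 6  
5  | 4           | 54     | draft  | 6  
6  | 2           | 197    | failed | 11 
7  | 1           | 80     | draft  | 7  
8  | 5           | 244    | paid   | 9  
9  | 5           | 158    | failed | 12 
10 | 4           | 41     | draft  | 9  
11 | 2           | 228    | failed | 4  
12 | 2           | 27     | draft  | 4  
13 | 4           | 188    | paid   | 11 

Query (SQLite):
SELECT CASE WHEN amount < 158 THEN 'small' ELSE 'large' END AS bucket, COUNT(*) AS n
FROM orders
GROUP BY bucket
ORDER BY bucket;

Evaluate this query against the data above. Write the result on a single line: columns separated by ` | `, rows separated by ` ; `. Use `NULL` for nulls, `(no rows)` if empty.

Bucket rows by amount < 158 → 'small' else 'large'; count each bucket.

large | 7 ; small | 6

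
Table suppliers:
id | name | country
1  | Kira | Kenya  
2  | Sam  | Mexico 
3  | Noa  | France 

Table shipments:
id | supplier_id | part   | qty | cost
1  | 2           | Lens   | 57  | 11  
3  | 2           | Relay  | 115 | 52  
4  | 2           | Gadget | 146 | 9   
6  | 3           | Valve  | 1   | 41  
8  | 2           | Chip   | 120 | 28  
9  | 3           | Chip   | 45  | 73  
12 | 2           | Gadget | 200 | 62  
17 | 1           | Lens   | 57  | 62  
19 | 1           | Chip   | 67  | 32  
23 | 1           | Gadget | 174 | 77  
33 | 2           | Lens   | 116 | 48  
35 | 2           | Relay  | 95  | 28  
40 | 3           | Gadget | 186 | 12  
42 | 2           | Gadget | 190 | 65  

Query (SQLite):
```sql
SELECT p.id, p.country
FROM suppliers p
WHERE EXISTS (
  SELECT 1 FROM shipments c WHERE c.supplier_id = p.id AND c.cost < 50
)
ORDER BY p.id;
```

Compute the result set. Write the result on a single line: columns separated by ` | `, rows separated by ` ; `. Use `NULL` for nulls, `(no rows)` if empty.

For each suppliers row, check whether any shipments with matching supplier_id has cost < 50.
Keep rows where that is true.

1 | Kenya ; 2 | Mexico ; 3 | France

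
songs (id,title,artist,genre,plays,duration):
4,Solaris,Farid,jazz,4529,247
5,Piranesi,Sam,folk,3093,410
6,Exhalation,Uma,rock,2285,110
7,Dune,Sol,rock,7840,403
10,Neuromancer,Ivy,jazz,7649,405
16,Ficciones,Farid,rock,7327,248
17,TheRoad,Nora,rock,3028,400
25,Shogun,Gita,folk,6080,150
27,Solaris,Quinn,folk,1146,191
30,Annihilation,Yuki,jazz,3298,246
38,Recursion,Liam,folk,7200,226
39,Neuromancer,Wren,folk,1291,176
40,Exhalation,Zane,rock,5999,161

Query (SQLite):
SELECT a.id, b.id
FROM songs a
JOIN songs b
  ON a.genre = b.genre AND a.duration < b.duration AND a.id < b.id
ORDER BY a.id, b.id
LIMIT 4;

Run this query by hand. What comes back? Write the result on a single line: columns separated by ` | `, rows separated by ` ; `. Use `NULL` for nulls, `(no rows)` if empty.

4 | 10 ; 6 | 7 ; 6 | 16 ; 6 | 17

Pairs (a,b) with same genre, a.duration < b.duration, a.id < b.id.
genre groups: folk:{5,25,27,38,39} jazz:{4,10,30} rock:{6,7,16,17,40}
Ordered by (a.id, b.id); first 4.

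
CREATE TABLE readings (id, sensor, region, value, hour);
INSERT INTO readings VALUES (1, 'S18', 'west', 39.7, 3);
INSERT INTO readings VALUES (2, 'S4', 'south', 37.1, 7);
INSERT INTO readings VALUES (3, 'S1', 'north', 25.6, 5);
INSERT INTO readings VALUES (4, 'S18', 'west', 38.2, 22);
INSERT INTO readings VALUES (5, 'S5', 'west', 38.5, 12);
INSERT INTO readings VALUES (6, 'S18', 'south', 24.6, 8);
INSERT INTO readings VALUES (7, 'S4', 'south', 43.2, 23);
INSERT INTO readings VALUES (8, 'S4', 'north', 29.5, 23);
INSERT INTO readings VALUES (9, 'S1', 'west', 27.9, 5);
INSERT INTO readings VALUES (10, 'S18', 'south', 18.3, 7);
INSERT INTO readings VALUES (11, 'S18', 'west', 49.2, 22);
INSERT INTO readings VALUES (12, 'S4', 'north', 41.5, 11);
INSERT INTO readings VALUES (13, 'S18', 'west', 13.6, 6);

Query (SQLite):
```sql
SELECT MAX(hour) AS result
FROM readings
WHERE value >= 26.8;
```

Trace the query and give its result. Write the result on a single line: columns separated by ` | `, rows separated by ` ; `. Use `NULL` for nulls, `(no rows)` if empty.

23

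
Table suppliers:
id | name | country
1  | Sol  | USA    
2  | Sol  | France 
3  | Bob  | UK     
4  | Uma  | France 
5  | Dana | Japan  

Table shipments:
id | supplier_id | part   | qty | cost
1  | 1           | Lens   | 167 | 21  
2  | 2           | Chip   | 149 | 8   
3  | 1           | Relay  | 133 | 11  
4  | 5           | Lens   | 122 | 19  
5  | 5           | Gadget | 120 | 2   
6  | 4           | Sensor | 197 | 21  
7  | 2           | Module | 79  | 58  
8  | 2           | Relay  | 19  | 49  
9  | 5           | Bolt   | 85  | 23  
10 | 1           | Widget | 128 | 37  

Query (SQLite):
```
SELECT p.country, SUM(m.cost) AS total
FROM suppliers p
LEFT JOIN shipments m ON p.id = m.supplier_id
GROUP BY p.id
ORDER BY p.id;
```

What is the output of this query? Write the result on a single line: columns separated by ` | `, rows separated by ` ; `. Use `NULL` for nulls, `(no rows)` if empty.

USA | 69 ; France | 115 ; UK | NULL ; France | 21 ; Japan | 44

LEFT JOIN keeps every suppliers row; unmatched ones get NULL for shipments columns.
Group by suppliers.id and compute SUM(m.cost). SUM over an all-NULL group is NULL.
  1: ids {1, 3, 10} → SUM(m.cost)=69
  2: ids {2, 7, 8} → SUM(m.cost)=115
  3: ids {—} → SUM(m.cost)=NULL
  4: ids {6} → SUM(m.cost)=21
  5: ids {4, 5, 9} → SUM(m.cost)=44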